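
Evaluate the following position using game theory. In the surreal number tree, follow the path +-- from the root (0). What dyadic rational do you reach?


Sign expansion: +--
Rule: track bounds (lo, hi), initially (-inf, +inf). On '+', the current value becomes lo and we move to the simplest number in (value, hi): value + 1 if hi = +inf, otherwise the midpoint (value + hi)/2. On '-', the current value becomes hi and we move to value - 1 if lo = -inf, otherwise the midpoint (lo + value)/2.
Start at 0.
Step 1: sign = +, move right. Bounds: (0, +inf). Value = 1
Step 2: sign = -, move left. Bounds: (0, 1). Value = 1/2
Step 3: sign = -, move left. Bounds: (0, 1/2). Value = 1/4
The surreal number with sign expansion +-- is 1/4.

1/4


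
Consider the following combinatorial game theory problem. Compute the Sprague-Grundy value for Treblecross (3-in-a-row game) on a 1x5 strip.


Treblecross: place X on empty cells; 3-in-a-row wins.
Playing within two cells of an existing X lets the opponent win at once, so sensible play treats the cells i-2..i+2 around each X as dead. The player left with no safe cell loses, so this is a normal-play take-away game on strips of safe cells.
Placing X at cell i (0-indexed) of a strip of k safe cells leaves independent strips of sizes max(0, i-2) and max(0, k-i-3). Hence G(k) = mex{ G(max(0,i-2)) XOR G(max(0,k-i-3)) : 0 <= i < k }, with G(0) = 0.
G(1): splits (0,0):0^0=0 -> mex({0}) = 1
G(2): splits (0,0):0^0=0 -> mex({0}) = 1
G(3): splits (0,0):0^0=0 -> mex({0}) = 1
G(4): splits (0,1):0^1=1 (0,0):0^0=0 -> mex({0, 1}) = 2
G(5): splits (0,2):0^1=1 (0,1):0^1=1 (0,0):0^0=0 -> mex({0, 1}) = 2
Therefore G(5) = 2.

2


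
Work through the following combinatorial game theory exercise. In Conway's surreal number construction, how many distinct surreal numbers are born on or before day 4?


Day 0: {|} = 0 is born. Count = 1.
Day n: the number of surreal numbers born by day n is 2^(n+1) - 1.
By day 0: 2^1 - 1 = 1
By day 1: 2^2 - 1 = 3
By day 2: 2^3 - 1 = 7
By day 3: 2^4 - 1 = 15
By day 4: 2^5 - 1 = 31
By day 4: 31 surreal numbers.

31


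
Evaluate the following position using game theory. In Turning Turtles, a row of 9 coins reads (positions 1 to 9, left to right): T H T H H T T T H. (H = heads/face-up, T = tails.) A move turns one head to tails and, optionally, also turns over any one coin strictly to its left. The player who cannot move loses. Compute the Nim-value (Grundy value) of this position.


Coins: T H T H H T T T H
Key fact: a single head at position k behaves exactly like a Nim heap of size k (turning it to T and optionally flipping a coin at j < k corresponds to moving the heap from k to j, or to 0), and heads combine as a disjunctive sum (two heads at the same place would cancel, matching j XOR j = 0). So the Nim-value is the XOR of the 1-indexed positions of the heads.
Face-up positions (1-indexed): [2, 4, 5, 9]
XOR 0 with 2: 0 XOR 2 = 2
XOR 2 with 4: 2 XOR 4 = 6
XOR 6 with 5: 6 XOR 5 = 3
XOR 3 with 9: 3 XOR 9 = 10
Nim-value = 10

10


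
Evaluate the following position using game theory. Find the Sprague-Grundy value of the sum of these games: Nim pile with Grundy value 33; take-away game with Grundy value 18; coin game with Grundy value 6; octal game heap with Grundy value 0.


By the Sprague-Grundy theorem, the Grundy value of a sum of games is the XOR of individual Grundy values.
Nim pile: Grundy value = 33. Running XOR: 0 XOR 33 = 33
take-away game: Grundy value = 18. Running XOR: 33 XOR 18 = 51
coin game: Grundy value = 6. Running XOR: 51 XOR 6 = 53
octal game heap: Grundy value = 0. Running XOR: 53 XOR 0 = 53
The combined Grundy value is 53.

53


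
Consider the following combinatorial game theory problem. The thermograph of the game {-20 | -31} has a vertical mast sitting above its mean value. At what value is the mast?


Game = {-20 | -31}, a switch {a | b} with numbers a > b.
Its thermograph has left wall a - t and right wall b + t, which meet at t = (a - b)/2, where both equal (a + b)/2. So the mast (mean value) is at (a + b)/2.
Mean = (-20 + (-31))/2 = -51/2 = -51/2

-51/2


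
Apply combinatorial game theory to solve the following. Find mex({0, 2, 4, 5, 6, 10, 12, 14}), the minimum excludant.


Set = {0, 2, 4, 5, 6, 10, 12, 14}
0 is in the set.
1 is NOT in the set. This is the mex.
mex = 1

1


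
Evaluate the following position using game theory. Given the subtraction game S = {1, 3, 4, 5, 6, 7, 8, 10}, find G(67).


The subtraction set is S = {1, 3, 4, 5, 6, 7, 8, 10}.
G(k) = mex{ G(k - s) : s in S, s <= k }. We compute iteratively: G(0) = 0.
G(1) = mex({0}) = 1
G(2) = mex({1}) = 0
G(3) = mex({0}) = 1
G(4) = mex({0, 1}) = 2
G(5) = mex({0, 1, 2}) = 3
G(6) = mex({0, 1, 3}) = 2
G(7) = mex({0, 1, 2}) = 3
G(8) = mex({0, 1, 2, 3}) = 4
G(9) = mex({0, 1, 2, 3, 4}) = 5
G(10) = mex({0, 1, 2, 3, 5}) = 4
G(11) = mex({1, 2, 3, 4}) = 0
G(12) = mex({0, 2, 3, 4, 5}) = 1
G(13) = mex({1, 2, 3, 4, 5}) = 0
G(14) = mex({0, 2, 3, 4, 5}) = 1
G(15) = mex({0, 1, 3, 4, 5}) = 2
G(16) = mex({0, 1, 2, 4, 5}) = 3
G(17) = mex({0, 1, 3, 4, 5}) = 2
G(18) = mex({0, 1, 2, 4}) = 3
G(19) = mex({0, 1, 2, 3, 5}) = 4
G(20) = mex({0, 1, 2, 3, 4}) = 5
Observe that G(11)..G(20) = 0, 1, 0, 1, 2, 3, 2, 3, 4, 5 repeats G(0)..G(9) = 0, 1, 0, 1, 2, 3, 2, 3, 4, 5.
For k >= max(S) = 10, G(k) is determined by the previous 10 values G(k-10)..G(k-1); a window of 10 consecutive values has recurred shifted by 11, so by induction G(k + 11) = G(k) for all k >= 0: the sequence is periodic from the start with period 11.
One period: G(0..10) = 0, 1, 0, 1, 2, 3, 2, 3, 4, 5, 4.
67 mod 11 = 1, so G(67) = G(1) = 1.

1


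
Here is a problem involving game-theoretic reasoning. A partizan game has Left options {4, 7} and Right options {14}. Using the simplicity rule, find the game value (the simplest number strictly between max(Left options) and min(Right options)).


Left options: {4, 7}, max = 7
Right options: {14}, min = 14
All options are numbers and max(Left) < min(Right), so by the simplicity theorem the value is the simplest (earliest-born) number strictly between 7 and 14.
Integers 8 through 13 all lie strictly between 7 and 14.
Among integers, the simplest (lowest birthday = smallest |n|; 0 is born on day 0, +-n on day n) is 8.
No non-integer in the interval can be simpler: if x is a non-integer in the interval, then floor(x) or ceil(x) also lies in the interval (the interval contains an integer), and both are proper prefixes of x's sign expansion, i.e. born earlier. So the game value is 8.
Game value = 8

8


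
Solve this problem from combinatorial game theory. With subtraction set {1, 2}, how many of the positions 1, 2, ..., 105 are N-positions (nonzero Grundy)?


Subtraction set S = {1, 2}, so G(n) = n mod 3.
G(n) = 0 when n is a multiple of 3.
Multiples of 3 in [1, 105]: 35
N-positions (nonzero Grundy) = 105 - 35 = 70

70


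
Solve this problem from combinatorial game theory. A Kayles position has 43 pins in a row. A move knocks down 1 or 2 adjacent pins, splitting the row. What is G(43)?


Kayles: a move removes 1 or 2 adjacent pins from a contiguous row.
Removing pins from a row of k leaves two independent rows (a, b) with a + b = k - 1 (one pin) or a + b = k - 2 (two pins); an end removal gives a = 0.
By Sprague-Grundy, G(k) = mex{ G(a) XOR G(b) } over all these splits. G(0) = 0.
G(1): splits (0,0):0^0=0 -> mex({0}) = 1
G(2): splits (0,1):0^1=1 (0,0):0^0=0 -> mex({0, 1}) = 2
G(3): splits (0,2):0^2=2 (1,1):1^1=0 (0,1):0^1=1 -> mex({0, 1, 2}) = 3
G(4): splits (0,3):0^3=3 (1,2):1^2=3 (0,2):0^2=2 (1,1):1^1=0 -> mex({0, 2, 3}) = 1
G(5): splits (0,4):0^1=1 (1,3):1^3=2 (2,2):2^2=0 (0,3):0^3=3 (1,2):1^2=3 -> mex({0, 1, 2, 3}) = 4
G(6) = mex({0, 1, 2, 4}) = 3
G(7) = mex({0, 1, 3, 4, 5}) = 2
G(8) = mex({0, 2, 3, 5, 6}) = 1
G(9) = mex({0, 1, 2, 3, 6, 7}) = 4
G(10) = mex({0, 1, 3, 4, 5, 7}) = 2
G(11) = mex({0, 1, 2, 3, 4, 5}) = 6
G(12) = mex({0, 1, 2, 3, 5, 6, 7}) = 4
G(13) = mex({0, 2, 3, 4, 6, 7}) = 1
G(14) = mex({0, 1, 4, 5, 6, 7}) = 2
G(15) = mex({0, 1, 2, 3, 4, 5, 6}) = 7
G(16) = mex({0, 2, 3, 5, 6, 7}) = 1
G(17) = mex({0, 1, 2, 3, 5, 6, 7}) = 4
G(18) = mex({0, 1, 2, 4, 5, 6}) = 3
G(19) = mex({0, 1, 3, 4, 5, 7}) = 2
G(20) = mex({0, 2, 3, 4, 5, 6, 7}) = 1
G(21) = mex({0, 1, 2, 3, 5, 6, 7}) = 4
G(22) = mex({0, 1, 2, 3, 4, 5, 7}) = 6
G(23) = mex({0, 1, 2, 3, 4, 5, 6}) = 7
G(24) = mex({0, 1, 2, 3, 5, 6, 7}) = 4
G(25) = mex({0, 2, 3, 4, 6, 7}) = 1
G(26) = mex({0, 1, 3, 4, 5, 6, 7}) = 2
G(27) = mex({0, 1, 2, 3, 4, 5, 6, 7}) = 8
G(28) = mex({0, 1, 2, 3, 4, 6, 7, 8}) = 5
G(29) = mex({0, 1, 2, 3, 5, 6, 7, 8, 9}) = 4
G(30) = mex({0, 1, 2, 3, 4, 5, 6, 9, 10}) = 7
G(31) = mex({0, 1, 3, 4, 5, 7, 10, 11}) = 2
G(32) = mex({0, 2, 3, 4, 5, 6, 7, 9, 11}) = 1
G(33) = mex({0, 1, 2, 3, 4, 5, 6, 7, 9, 12}) = 8
G(34) = mex({0, 1, 2, 3, 4, 5, 7, 8, 11, 12}) = 6
G(35) = mex({0, 1, 2, 3, 4, 5, 6, 8, 9, 10, 11}) = 7
G(36) = mex({0, 1, 2, 3, 5, 6, 7, 9, 10}) = 4
G(37) = mex({0, 2, 3, 4, 6, 7, 9, 10, 11, 12}) = 1
G(38) = mex({0, 1, 3, 4, 5, 6, 7, 9, 10, 11, 12}) = 2
G(39) = mex({0, 1, 2, 4, 5, 6, 7, 9, 10, 12, 14}) = 3
G(40) = mex({0, 2, 3, 4, 6, 7, 11, 12, 14}) = 1
G(41) = mex({0, 1, 2, 3, 5, 6, 7, 9, 10, 11, 12}) = 4
G(42) = mex({0, 1, 2, 3, 4, 5, 6, 9, 10}) = 7
G(43) = mex({0, 1, 3, 4, 5, 7, 9, 10, 12, 15}) = 2
Therefore G(43) = 2.

2


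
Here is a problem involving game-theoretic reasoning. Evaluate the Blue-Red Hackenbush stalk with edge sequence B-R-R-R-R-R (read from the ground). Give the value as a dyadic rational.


Edges (from ground): B-R-R-R-R-R
By Berlekamp's sign-expansion rule, a Blue-Red Hackenbush stalk has the value of the surreal number whose sign sequence is the edge sequence with B -> + and R -> -.
Sign sequence: +-----
Trace the sign expansion in the surreal number tree, starting from 0:
Edge 1: B (sign +) -> bounds (0, +inf), value = 1
Edge 2: R (sign -) -> bounds (0, 1), value = 1/2
Edge 3: R (sign -) -> bounds (0, 1/2), value = 1/4
Edge 4: R (sign -) -> bounds (0, 1/4), value = 1/8
Edge 5: R (sign -) -> bounds (0, 1/8), value = 1/16
Edge 6: R (sign -) -> bounds (0, 1/16), value = 1/32
Game value = 1/32

1/32


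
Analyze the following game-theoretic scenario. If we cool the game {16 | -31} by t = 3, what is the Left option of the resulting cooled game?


Original game: {16 | -31} (a switch {a | b} with a > b).
Cooling by t (for t below the temperature (a - b)/2 = 47/2) taxes each move by t: {a | b} cooled by t is {a - t | b + t}.
Cooling amount: t = 3
Cooled Left option: 16 - 3 = 13
Cooled Right option: -31 + 3 = -28
Cooled game: {13 | -28}
Left option = 13

13


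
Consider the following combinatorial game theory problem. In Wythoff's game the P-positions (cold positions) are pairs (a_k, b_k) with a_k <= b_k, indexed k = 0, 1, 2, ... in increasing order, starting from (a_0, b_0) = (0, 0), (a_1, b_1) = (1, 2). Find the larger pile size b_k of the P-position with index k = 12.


By Wythoff's theorem, a_k = floor(k * phi) and b_k = floor(k * phi^2) = a_k + k, where phi = (1 + sqrt(5))/2 is the golden ratio.
phi = (1 + sqrt(5))/2 = 1.618034
phi^2 = phi + 1 = 2.618034
k = 12
k * phi^2 = 12 * 2.618034 = 31.416408
b_12 = floor(k * phi^2) = 31 (check: a_12 + k = 19 + 12 = 31)

31


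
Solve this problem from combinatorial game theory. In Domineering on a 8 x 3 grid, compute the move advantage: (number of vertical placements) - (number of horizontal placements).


Board is 8 x 3 (rows x cols).
Left (vertical) placements: (rows-1) * cols = 7 * 3 = 21
Right (horizontal) placements: rows * (cols-1) = 8 * 2 = 16
Advantage = Left - Right = 21 - 16 = 5

5


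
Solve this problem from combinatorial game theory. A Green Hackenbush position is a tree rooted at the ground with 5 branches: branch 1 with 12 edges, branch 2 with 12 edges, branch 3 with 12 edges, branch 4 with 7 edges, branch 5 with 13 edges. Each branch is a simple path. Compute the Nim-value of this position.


The tree has 5 branches from the ground vertex.
In Green Hackenbush, the Nim-value of a simple path of length k is k.
Branch 1: length 12, Nim-value = 12
Branch 2: length 12, Nim-value = 12
Branch 3: length 12, Nim-value = 12
Branch 4: length 7, Nim-value = 7
Branch 5: length 13, Nim-value = 13
Total Nim-value = XOR of all branch values:
0 XOR 12 = 12
12 XOR 12 = 0
0 XOR 12 = 12
12 XOR 7 = 11
11 XOR 13 = 6
Nim-value of the tree = 6

6


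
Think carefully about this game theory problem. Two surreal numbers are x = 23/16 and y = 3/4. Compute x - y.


x = 23/16, y = 3/4
Converting to common denominator: 16
x = 23/16, y = 12/16
x - y = 23/16 - 3/4 = 11/16

11/16


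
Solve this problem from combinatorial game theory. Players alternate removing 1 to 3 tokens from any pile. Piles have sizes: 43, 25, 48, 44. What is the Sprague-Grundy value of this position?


Subtraction set: {1, 2, 3}
For this subtraction set, G(n) = n mod 4 (period = max + 1 = 4).
Pile 1 (size 43): G(43) = 43 mod 4 = 3
Pile 2 (size 25): G(25) = 25 mod 4 = 1
Pile 3 (size 48): G(48) = 48 mod 4 = 0
Pile 4 (size 44): G(44) = 44 mod 4 = 0
Total Grundy value = XOR of all: 3 XOR 1 XOR 0 XOR 0 = 2

2


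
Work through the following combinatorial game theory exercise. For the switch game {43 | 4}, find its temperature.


The game is {43 | 4}, a switch {a | b} with numbers a > b.
Cooling {a | b} by t gives {a - t | b + t}, which stops being hot when a - t = b + t, i.e. at t = (a - b)/2. So the temperature of a switch is (a - b)/2.
Temperature = (Left option - Right option) / 2
= (43 - (4)) / 2
= 39 / 2
= 39/2

39/2


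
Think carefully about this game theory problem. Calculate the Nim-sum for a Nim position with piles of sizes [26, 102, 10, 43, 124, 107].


We need the XOR (exclusive or) of all pile sizes.
After XOR-ing pile 1 (size 26): 0 XOR 26 = 26
After XOR-ing pile 2 (size 102): 26 XOR 102 = 124
After XOR-ing pile 3 (size 10): 124 XOR 10 = 118
After XOR-ing pile 4 (size 43): 118 XOR 43 = 93
After XOR-ing pile 5 (size 124): 93 XOR 124 = 33
After XOR-ing pile 6 (size 107): 33 XOR 107 = 74
The Nim-value of this position is 74.

74


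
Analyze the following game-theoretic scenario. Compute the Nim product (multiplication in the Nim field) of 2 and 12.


Nim multiplication is bilinear over XOR: (u XOR v) * w = (u*w) XOR (v*w).
So we split each operand into its bit components and XOR the pairwise Nim products.
2 = 2 (as XOR of powers of 2).
12 = 4 + 8 (as XOR of powers of 2).
Using the standard Nim-product table on single bits:
  2*2 = 3,   2*4 = 8,   2*8 = 12,
  4*4 = 6,   4*8 = 11,  8*8 = 13,
and  1*x = x (identity), k*l = l*k (commutative).
Pairwise Nim products:
  2 * 4 = 8
  2 * 8 = 12
XOR them: 8 XOR 12 = 4.
Result: 2 * 12 = 4 (in Nim).

4


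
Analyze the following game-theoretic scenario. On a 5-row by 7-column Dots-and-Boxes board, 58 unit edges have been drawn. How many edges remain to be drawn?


Grid: 5 x 7 boxes, i.e. 6 rows and 8 columns of dots.
Horizontal edges: (rows + 1) * cols = 6 * 7 = 42
Vertical edges: rows * (cols + 1) = 5 * 8 = 40
Total edges: 42 + 40 = 82
Edges drawn: 58
Remaining: 82 - 58 = 24

24


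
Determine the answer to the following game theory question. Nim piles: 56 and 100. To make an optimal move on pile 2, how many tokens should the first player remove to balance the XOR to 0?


Piles: 56 and 100
Current XOR: 56 XOR 100 = 92 (non-zero, so this is an N-position).
To make the XOR zero, we need to find a move that balances the piles.
For pile 2 (size 100): target = 100 XOR 92 = 56
We reduce pile 2 from 100 to 56.
Tokens removed: 100 - 56 = 44
Verification: 56 XOR 56 = 0

44


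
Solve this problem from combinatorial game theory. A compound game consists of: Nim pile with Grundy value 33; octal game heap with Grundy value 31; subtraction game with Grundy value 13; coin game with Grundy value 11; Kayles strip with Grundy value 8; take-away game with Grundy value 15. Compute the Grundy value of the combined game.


By the Sprague-Grundy theorem, the Grundy value of a sum of games is the XOR of individual Grundy values.
Nim pile: Grundy value = 33. Running XOR: 0 XOR 33 = 33
octal game heap: Grundy value = 31. Running XOR: 33 XOR 31 = 62
subtraction game: Grundy value = 13. Running XOR: 62 XOR 13 = 51
coin game: Grundy value = 11. Running XOR: 51 XOR 11 = 56
Kayles strip: Grundy value = 8. Running XOR: 56 XOR 8 = 48
take-away game: Grundy value = 15. Running XOR: 48 XOR 15 = 63
The combined Grundy value is 63.

63


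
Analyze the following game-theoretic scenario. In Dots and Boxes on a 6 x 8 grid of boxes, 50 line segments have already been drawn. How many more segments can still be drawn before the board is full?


Grid: 6 x 8 boxes, i.e. 7 rows and 9 columns of dots.
Horizontal edges: (rows + 1) * cols = 7 * 8 = 56
Vertical edges: rows * (cols + 1) = 6 * 9 = 54
Total edges: 56 + 54 = 110
Edges drawn: 50
Remaining: 110 - 50 = 60

60


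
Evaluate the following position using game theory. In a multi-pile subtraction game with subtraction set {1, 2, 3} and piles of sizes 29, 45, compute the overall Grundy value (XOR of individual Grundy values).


Subtraction set: {1, 2, 3}
For this subtraction set, G(n) = n mod 4 (period = max + 1 = 4).
Pile 1 (size 29): G(29) = 29 mod 4 = 1
Pile 2 (size 45): G(45) = 45 mod 4 = 1
Total Grundy value = XOR of all: 1 XOR 1 = 0

0


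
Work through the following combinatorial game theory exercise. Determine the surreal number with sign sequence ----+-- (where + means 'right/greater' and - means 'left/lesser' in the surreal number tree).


Sign expansion: ----+--
Rule: track bounds (lo, hi), initially (-inf, +inf). On '+', the current value becomes lo and we move to the simplest number in (value, hi): value + 1 if hi = +inf, otherwise the midpoint (value + hi)/2. On '-', the current value becomes hi and we move to value - 1 if lo = -inf, otherwise the midpoint (lo + value)/2.
Start at 0.
Step 1: sign = -, move left. Bounds: (-inf, 0). Value = -1
Step 2: sign = -, move left. Bounds: (-inf, -1). Value = -2
Step 3: sign = -, move left. Bounds: (-inf, -2). Value = -3
Step 4: sign = -, move left. Bounds: (-inf, -3). Value = -4
Step 5: sign = +, move right. Bounds: (-4, -3). Value = -7/2
Step 6: sign = -, move left. Bounds: (-4, -7/2). Value = -15/4
Step 7: sign = -, move left. Bounds: (-4, -15/4). Value = -31/8
The surreal number with sign expansion ----+-- is -31/8.

-31/8


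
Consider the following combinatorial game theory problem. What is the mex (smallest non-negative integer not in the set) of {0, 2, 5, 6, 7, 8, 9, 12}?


Set = {0, 2, 5, 6, 7, 8, 9, 12}
0 is in the set.
1 is NOT in the set. This is the mex.
mex = 1

1


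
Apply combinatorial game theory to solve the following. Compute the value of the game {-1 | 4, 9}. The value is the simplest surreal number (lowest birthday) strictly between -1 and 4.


Left options: {-1}, max = -1
Right options: {4, 9}, min = 4
All options are numbers and max(Left) < min(Right), so by the simplicity theorem the value is the simplest (earliest-born) number strictly between -1 and 4.
Integers 0 through 3 all lie strictly between -1 and 4.
Among integers, the simplest (lowest birthday = smallest |n|; 0 is born on day 0, +-n on day n) is 0.
No non-integer in the interval can be simpler: if x is a non-integer in the interval, then floor(x) or ceil(x) also lies in the interval (the interval contains an integer), and both are proper prefixes of x's sign expansion, i.e. born earlier. So the game value is 0.
Game value = 0

0


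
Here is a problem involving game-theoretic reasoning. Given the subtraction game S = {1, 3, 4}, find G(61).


The subtraction set is S = {1, 3, 4}.
G(k) = mex{ G(k - s) : s in S, s <= k }. We compute iteratively: G(0) = 0.
G(1) = mex({0}) = 1
G(2) = mex({1}) = 0
G(3) = mex({0}) = 1
G(4) = mex({0, 1}) = 2
G(5) = mex({0, 1, 2}) = 3
G(6) = mex({0, 1, 3}) = 2
G(7) = mex({1, 2}) = 0
G(8) = mex({0, 2, 3}) = 1
G(9) = mex({1, 2, 3}) = 0
G(10) = mex({0, 2}) = 1
Observe that G(7)..G(10) = 0, 1, 0, 1 repeats G(0)..G(3) = 0, 1, 0, 1.
For k >= max(S) = 4, G(k) is determined by the previous 4 values G(k-4)..G(k-1); a window of 4 consecutive values has recurred shifted by 7, so by induction G(k + 7) = G(k) for all k >= 0: the sequence is periodic from the start with period 7.
One period: G(0..6) = 0, 1, 0, 1, 2, 3, 2.
61 mod 7 = 5, so G(61) = G(5) = 3.

3


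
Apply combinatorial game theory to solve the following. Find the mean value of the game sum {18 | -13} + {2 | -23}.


G1 = {18 | -13}, G2 = {2 | -23}
Each is a switch {a | b} with numbers a > b; its mean value is (a + b)/2, and mean value is additive over game sums: m(G1 + G2) = m(G1) + m(G2).
Mean of G1 = (18 + (-13))/2 = 5/2 = 5/2
Mean of G2 = (2 + (-23))/2 = -21/2 = -21/2
Mean of G1 + G2 = 5/2 + -21/2 = -8

-8


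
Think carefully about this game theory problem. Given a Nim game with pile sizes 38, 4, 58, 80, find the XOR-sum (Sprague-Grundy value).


We need the XOR (exclusive or) of all pile sizes.
After XOR-ing pile 1 (size 38): 0 XOR 38 = 38
After XOR-ing pile 2 (size 4): 38 XOR 4 = 34
After XOR-ing pile 3 (size 58): 34 XOR 58 = 24
After XOR-ing pile 4 (size 80): 24 XOR 80 = 72
The Nim-value of this position is 72.

72


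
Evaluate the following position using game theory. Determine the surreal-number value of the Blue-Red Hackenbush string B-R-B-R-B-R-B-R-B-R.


Edges (from ground): B-R-B-R-B-R-B-R-B-R
By Berlekamp's sign-expansion rule, a Blue-Red Hackenbush stalk has the value of the surreal number whose sign sequence is the edge sequence with B -> + and R -> -.
Sign sequence: +-+-+-+-+-
Trace the sign expansion in the surreal number tree, starting from 0:
Edge 1: B (sign +) -> bounds (0, +inf), value = 1
Edge 2: R (sign -) -> bounds (0, 1), value = 1/2
Edge 3: B (sign +) -> bounds (1/2, 1), value = 3/4
Edge 4: R (sign -) -> bounds (1/2, 3/4), value = 5/8
Edge 5: B (sign +) -> bounds (5/8, 3/4), value = 11/16
Edge 6: R (sign -) -> bounds (5/8, 11/16), value = 21/32
Edge 7: B (sign +) -> bounds (21/32, 11/16), value = 43/64
Edge 8: R (sign -) -> bounds (21/32, 43/64), value = 85/128
Edge 9: B (sign +) -> bounds (85/128, 43/64), value = 171/256
Edge 10: R (sign -) -> bounds (85/128, 171/256), value = 341/512
Game value = 341/512

341/512


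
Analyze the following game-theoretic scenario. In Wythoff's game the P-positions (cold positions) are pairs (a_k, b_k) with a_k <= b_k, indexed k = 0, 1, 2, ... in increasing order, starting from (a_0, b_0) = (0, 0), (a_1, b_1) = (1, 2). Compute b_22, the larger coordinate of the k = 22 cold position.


By Wythoff's theorem, a_k = floor(k * phi) and b_k = floor(k * phi^2) = a_k + k, where phi = (1 + sqrt(5))/2 is the golden ratio.
phi = (1 + sqrt(5))/2 = 1.618034
phi^2 = phi + 1 = 2.618034
k = 22
k * phi^2 = 22 * 2.618034 = 57.596748
b_22 = floor(k * phi^2) = 57 (check: a_22 + k = 35 + 22 = 57)

57


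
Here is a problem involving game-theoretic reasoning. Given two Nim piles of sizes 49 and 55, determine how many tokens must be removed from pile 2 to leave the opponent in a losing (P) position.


Piles: 49 and 55
Current XOR: 49 XOR 55 = 6 (non-zero, so this is an N-position).
To make the XOR zero, we need to find a move that balances the piles.
For pile 2 (size 55): target = 55 XOR 6 = 49
We reduce pile 2 from 55 to 49.
Tokens removed: 55 - 49 = 6
Verification: 49 XOR 49 = 0

6


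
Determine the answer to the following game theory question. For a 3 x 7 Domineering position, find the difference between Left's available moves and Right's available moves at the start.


Board is 3 x 7 (rows x cols).
Left (vertical) placements: (rows-1) * cols = 2 * 7 = 14
Right (horizontal) placements: rows * (cols-1) = 3 * 6 = 18
Advantage = Left - Right = 14 - 18 = -4

-4


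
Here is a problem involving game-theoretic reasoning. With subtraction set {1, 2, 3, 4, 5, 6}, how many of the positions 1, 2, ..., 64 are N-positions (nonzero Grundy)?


Subtraction set S = {1, 2, 3, 4, 5, 6}, so G(n) = n mod 7.
G(n) = 0 when n is a multiple of 7.
Multiples of 7 in [1, 64]: 9
N-positions (nonzero Grundy) = 64 - 9 = 55

55


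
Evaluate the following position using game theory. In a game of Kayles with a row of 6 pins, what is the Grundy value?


Kayles: a move removes 1 or 2 adjacent pins from a contiguous row.
Removing pins from a row of k leaves two independent rows (a, b) with a + b = k - 1 (one pin) or a + b = k - 2 (two pins); an end removal gives a = 0.
By Sprague-Grundy, G(k) = mex{ G(a) XOR G(b) } over all these splits. G(0) = 0.
G(1): splits (0,0):0^0=0 -> mex({0}) = 1
G(2): splits (0,1):0^1=1 (0,0):0^0=0 -> mex({0, 1}) = 2
G(3): splits (0,2):0^2=2 (1,1):1^1=0 (0,1):0^1=1 -> mex({0, 1, 2}) = 3
G(4): splits (0,3):0^3=3 (1,2):1^2=3 (0,2):0^2=2 (1,1):1^1=0 -> mex({0, 2, 3}) = 1
G(5): splits (0,4):0^1=1 (1,3):1^3=2 (2,2):2^2=0 (0,3):0^3=3 (1,2):1^2=3 -> mex({0, 1, 2, 3}) = 4
G(6) = mex({0, 1, 2, 4}) = 3
Therefore G(6) = 3.

3


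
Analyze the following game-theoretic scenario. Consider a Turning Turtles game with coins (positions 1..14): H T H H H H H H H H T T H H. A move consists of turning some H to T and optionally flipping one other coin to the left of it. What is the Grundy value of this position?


Coins: H T H H H H H H H H T T H H
Key fact: a single head at position k behaves exactly like a Nim heap of size k (turning it to T and optionally flipping a coin at j < k corresponds to moving the heap from k to j, or to 0), and heads combine as a disjunctive sum (two heads at the same place would cancel, matching j XOR j = 0). So the Nim-value is the XOR of the 1-indexed positions of the heads.
Face-up positions (1-indexed): [1, 3, 4, 5, 6, 7, 8, 9, 10, 13, 14]
XOR 0 with 1: 0 XOR 1 = 1
XOR 1 with 3: 1 XOR 3 = 2
XOR 2 with 4: 2 XOR 4 = 6
XOR 6 with 5: 6 XOR 5 = 3
XOR 3 with 6: 3 XOR 6 = 5
XOR 5 with 7: 5 XOR 7 = 2
XOR 2 with 8: 2 XOR 8 = 10
XOR 10 with 9: 10 XOR 9 = 3
XOR 3 with 10: 3 XOR 10 = 9
XOR 9 with 13: 9 XOR 13 = 4
XOR 4 with 14: 4 XOR 14 = 10
Nim-value = 10

10


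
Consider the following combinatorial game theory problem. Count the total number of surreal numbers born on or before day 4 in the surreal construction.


Day 0: {|} = 0 is born. Count = 1.
Day n: the number of surreal numbers born by day n is 2^(n+1) - 1.
By day 0: 2^1 - 1 = 1
By day 1: 2^2 - 1 = 3
By day 2: 2^3 - 1 = 7
By day 3: 2^4 - 1 = 15
By day 4: 2^5 - 1 = 31
By day 4: 31 surreal numbers.

31


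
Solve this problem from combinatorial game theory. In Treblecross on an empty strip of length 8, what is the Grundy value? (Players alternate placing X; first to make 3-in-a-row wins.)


Treblecross: place X on empty cells; 3-in-a-row wins.
Playing within two cells of an existing X lets the opponent win at once, so sensible play treats the cells i-2..i+2 around each X as dead. The player left with no safe cell loses, so this is a normal-play take-away game on strips of safe cells.
Placing X at cell i (0-indexed) of a strip of k safe cells leaves independent strips of sizes max(0, i-2) and max(0, k-i-3). Hence G(k) = mex{ G(max(0,i-2)) XOR G(max(0,k-i-3)) : 0 <= i < k }, with G(0) = 0.
G(1): splits (0,0):0^0=0 -> mex({0}) = 1
G(2): splits (0,0):0^0=0 -> mex({0}) = 1
G(3): splits (0,0):0^0=0 -> mex({0}) = 1
G(4): splits (0,1):0^1=1 (0,0):0^0=0 -> mex({0, 1}) = 2
G(5): splits (0,2):0^1=1 (0,1):0^1=1 (0,0):0^0=0 -> mex({0, 1}) = 2
G(6) = mex({1}) = 0
G(7) = mex({0, 1, 2}) = 3
G(8) = mex({0, 1, 2}) = 3
Therefore G(8) = 3.

3


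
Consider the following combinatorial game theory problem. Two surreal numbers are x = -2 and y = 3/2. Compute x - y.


x = -2, y = 3/2
Converting to common denominator: 2
x = -4/2, y = 3/2
x - y = -2 - 3/2 = -7/2

-7/2


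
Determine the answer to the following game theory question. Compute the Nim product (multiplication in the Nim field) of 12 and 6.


Nim multiplication is bilinear over XOR: (u XOR v) * w = (u*w) XOR (v*w).
So we split each operand into its bit components and XOR the pairwise Nim products.
12 = 4 + 8 (as XOR of powers of 2).
6 = 2 + 4 (as XOR of powers of 2).
Using the standard Nim-product table on single bits:
  2*2 = 3,   2*4 = 8,   2*8 = 12,
  4*4 = 6,   4*8 = 11,  8*8 = 13,
and  1*x = x (identity), k*l = l*k (commutative).
Pairwise Nim products:
  4 * 2 = 8
  4 * 4 = 6
  8 * 2 = 12
  8 * 4 = 11
XOR them: 8 XOR 6 XOR 12 XOR 11 = 9.
Result: 12 * 6 = 9 (in Nim).

9


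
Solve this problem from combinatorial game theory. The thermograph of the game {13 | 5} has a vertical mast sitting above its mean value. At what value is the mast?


Game = {13 | 5}, a switch {a | b} with numbers a > b.
Its thermograph has left wall a - t and right wall b + t, which meet at t = (a - b)/2, where both equal (a + b)/2. So the mast (mean value) is at (a + b)/2.
Mean = (13 + (5))/2 = 18/2 = 9

9


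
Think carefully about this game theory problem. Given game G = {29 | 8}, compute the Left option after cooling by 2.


Original game: {29 | 8} (a switch {a | b} with a > b).
Cooling by t (for t below the temperature (a - b)/2 = 21/2) taxes each move by t: {a | b} cooled by t is {a - t | b + t}.
Cooling amount: t = 2
Cooled Left option: 29 - 2 = 27
Cooled Right option: 8 + 2 = 10
Cooled game: {27 | 10}
Left option = 27

27


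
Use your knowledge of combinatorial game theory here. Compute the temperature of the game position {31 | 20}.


The game is {31 | 20}, a switch {a | b} with numbers a > b.
Cooling {a | b} by t gives {a - t | b + t}, which stops being hot when a - t = b + t, i.e. at t = (a - b)/2. So the temperature of a switch is (a - b)/2.
Temperature = (Left option - Right option) / 2
= (31 - (20)) / 2
= 11 / 2
= 11/2

11/2


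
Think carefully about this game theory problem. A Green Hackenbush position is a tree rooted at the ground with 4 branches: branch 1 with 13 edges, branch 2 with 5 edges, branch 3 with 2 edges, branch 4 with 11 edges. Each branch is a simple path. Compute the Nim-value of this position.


The tree has 4 branches from the ground vertex.
In Green Hackenbush, the Nim-value of a simple path of length k is k.
Branch 1: length 13, Nim-value = 13
Branch 2: length 5, Nim-value = 5
Branch 3: length 2, Nim-value = 2
Branch 4: length 11, Nim-value = 11
Total Nim-value = XOR of all branch values:
0 XOR 13 = 13
13 XOR 5 = 8
8 XOR 2 = 10
10 XOR 11 = 1
Nim-value of the tree = 1

1


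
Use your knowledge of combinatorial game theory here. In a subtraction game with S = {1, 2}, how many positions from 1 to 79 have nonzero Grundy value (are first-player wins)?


Subtraction set S = {1, 2}, so G(n) = n mod 3.
G(n) = 0 when n is a multiple of 3.
Multiples of 3 in [1, 79]: 26
N-positions (nonzero Grundy) = 79 - 26 = 53

53


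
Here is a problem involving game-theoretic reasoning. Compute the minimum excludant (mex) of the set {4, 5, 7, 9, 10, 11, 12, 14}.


Set = {4, 5, 7, 9, 10, 11, 12, 14}
0 is NOT in the set. This is the mex.
mex = 0

0


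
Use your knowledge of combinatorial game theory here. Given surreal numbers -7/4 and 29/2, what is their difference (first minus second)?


x = -7/4, y = 29/2
Converting to common denominator: 4
x = -7/4, y = 58/4
x - y = -7/4 - 29/2 = -65/4

-65/4


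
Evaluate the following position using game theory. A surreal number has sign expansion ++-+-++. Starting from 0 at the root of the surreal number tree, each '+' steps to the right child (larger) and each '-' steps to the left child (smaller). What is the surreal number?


Sign expansion: ++-+-++
Rule: track bounds (lo, hi), initially (-inf, +inf). On '+', the current value becomes lo and we move to the simplest number in (value, hi): value + 1 if hi = +inf, otherwise the midpoint (value + hi)/2. On '-', the current value becomes hi and we move to value - 1 if lo = -inf, otherwise the midpoint (lo + value)/2.
Start at 0.
Step 1: sign = +, move right. Bounds: (0, +inf). Value = 1
Step 2: sign = +, move right. Bounds: (1, +inf). Value = 2
Step 3: sign = -, move left. Bounds: (1, 2). Value = 3/2
Step 4: sign = +, move right. Bounds: (3/2, 2). Value = 7/4
Step 5: sign = -, move left. Bounds: (3/2, 7/4). Value = 13/8
Step 6: sign = +, move right. Bounds: (13/8, 7/4). Value = 27/16
Step 7: sign = +, move right. Bounds: (27/16, 7/4). Value = 55/32
The surreal number with sign expansion ++-+-++ is 55/32.

55/32


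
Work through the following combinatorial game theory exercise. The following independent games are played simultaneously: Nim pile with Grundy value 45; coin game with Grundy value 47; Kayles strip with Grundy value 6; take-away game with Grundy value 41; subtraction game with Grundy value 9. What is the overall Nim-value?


By the Sprague-Grundy theorem, the Grundy value of a sum of games is the XOR of individual Grundy values.
Nim pile: Grundy value = 45. Running XOR: 0 XOR 45 = 45
coin game: Grundy value = 47. Running XOR: 45 XOR 47 = 2
Kayles strip: Grundy value = 6. Running XOR: 2 XOR 6 = 4
take-away game: Grundy value = 41. Running XOR: 4 XOR 41 = 45
subtraction game: Grundy value = 9. Running XOR: 45 XOR 9 = 36
The combined Grundy value is 36.

36


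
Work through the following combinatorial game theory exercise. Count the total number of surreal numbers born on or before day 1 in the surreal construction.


Day 0: {|} = 0 is born. Count = 1.
Day n: the number of surreal numbers born by day n is 2^(n+1) - 1.
By day 0: 2^1 - 1 = 1
By day 1: 2^2 - 1 = 3
By day 1: 3 surreal numbers.

3


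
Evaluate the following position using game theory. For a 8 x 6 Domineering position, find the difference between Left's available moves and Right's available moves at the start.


Board is 8 x 6 (rows x cols).
Left (vertical) placements: (rows-1) * cols = 7 * 6 = 42
Right (horizontal) placements: rows * (cols-1) = 8 * 5 = 40
Advantage = Left - Right = 42 - 40 = 2

2


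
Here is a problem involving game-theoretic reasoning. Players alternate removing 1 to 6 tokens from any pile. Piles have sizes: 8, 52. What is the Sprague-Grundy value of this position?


Subtraction set: {1, 2, 3, 4, 5, 6}
For this subtraction set, G(n) = n mod 7 (period = max + 1 = 7).
Pile 1 (size 8): G(8) = 8 mod 7 = 1
Pile 2 (size 52): G(52) = 52 mod 7 = 3
Total Grundy value = XOR of all: 1 XOR 3 = 2

2


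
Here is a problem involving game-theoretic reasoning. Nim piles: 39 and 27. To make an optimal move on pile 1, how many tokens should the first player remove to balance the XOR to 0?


Piles: 39 and 27
Current XOR: 39 XOR 27 = 60 (non-zero, so this is an N-position).
To make the XOR zero, we need to find a move that balances the piles.
For pile 1 (size 39): target = 39 XOR 60 = 27
We reduce pile 1 from 39 to 27.
Tokens removed: 39 - 27 = 12
Verification: 27 XOR 27 = 0

12


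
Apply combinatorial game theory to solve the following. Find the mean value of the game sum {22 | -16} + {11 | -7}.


G1 = {22 | -16}, G2 = {11 | -7}
Each is a switch {a | b} with numbers a > b; its mean value is (a + b)/2, and mean value is additive over game sums: m(G1 + G2) = m(G1) + m(G2).
Mean of G1 = (22 + (-16))/2 = 6/2 = 3
Mean of G2 = (11 + (-7))/2 = 4/2 = 2
Mean of G1 + G2 = 3 + 2 = 5

5


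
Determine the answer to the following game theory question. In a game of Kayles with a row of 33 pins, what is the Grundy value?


Kayles: a move removes 1 or 2 adjacent pins from a contiguous row.
Removing pins from a row of k leaves two independent rows (a, b) with a + b = k - 1 (one pin) or a + b = k - 2 (two pins); an end removal gives a = 0.
By Sprague-Grundy, G(k) = mex{ G(a) XOR G(b) } over all these splits. G(0) = 0.
G(1): splits (0,0):0^0=0 -> mex({0}) = 1
G(2): splits (0,1):0^1=1 (0,0):0^0=0 -> mex({0, 1}) = 2
G(3): splits (0,2):0^2=2 (1,1):1^1=0 (0,1):0^1=1 -> mex({0, 1, 2}) = 3
G(4): splits (0,3):0^3=3 (1,2):1^2=3 (0,2):0^2=2 (1,1):1^1=0 -> mex({0, 2, 3}) = 1
G(5): splits (0,4):0^1=1 (1,3):1^3=2 (2,2):2^2=0 (0,3):0^3=3 (1,2):1^2=3 -> mex({0, 1, 2, 3}) = 4
G(6) = mex({0, 1, 2, 4}) = 3
G(7) = mex({0, 1, 3, 4, 5}) = 2
G(8) = mex({0, 2, 3, 5, 6}) = 1
G(9) = mex({0, 1, 2, 3, 6, 7}) = 4
G(10) = mex({0, 1, 3, 4, 5, 7}) = 2
G(11) = mex({0, 1, 2, 3, 4, 5}) = 6
G(12) = mex({0, 1, 2, 3, 5, 6, 7}) = 4
G(13) = mex({0, 2, 3, 4, 6, 7}) = 1
G(14) = mex({0, 1, 4, 5, 6, 7}) = 2
G(15) = mex({0, 1, 2, 3, 4, 5, 6}) = 7
G(16) = mex({0, 2, 3, 5, 6, 7}) = 1
G(17) = mex({0, 1, 2, 3, 5, 6, 7}) = 4
G(18) = mex({0, 1, 2, 4, 5, 6}) = 3
G(19) = mex({0, 1, 3, 4, 5, 7}) = 2
G(20) = mex({0, 2, 3, 4, 5, 6, 7}) = 1
G(21) = mex({0, 1, 2, 3, 5, 6, 7}) = 4
G(22) = mex({0, 1, 2, 3, 4, 5, 7}) = 6
G(23) = mex({0, 1, 2, 3, 4, 5, 6}) = 7
G(24) = mex({0, 1, 2, 3, 5, 6, 7}) = 4
G(25) = mex({0, 2, 3, 4, 6, 7}) = 1
G(26) = mex({0, 1, 3, 4, 5, 6, 7}) = 2
G(27) = mex({0, 1, 2, 3, 4, 5, 6, 7}) = 8
G(28) = mex({0, 1, 2, 3, 4, 6, 7, 8}) = 5
G(29) = mex({0, 1, 2, 3, 5, 6, 7, 8, 9}) = 4
G(30) = mex({0, 1, 2, 3, 4, 5, 6, 9, 10}) = 7
G(31) = mex({0, 1, 3, 4, 5, 7, 10, 11}) = 2
G(32) = mex({0, 2, 3, 4, 5, 6, 7, 9, 11}) = 1
G(33) = mex({0, 1, 2, 3, 4, 5, 6, 7, 9, 12}) = 8
Therefore G(33) = 8.

8


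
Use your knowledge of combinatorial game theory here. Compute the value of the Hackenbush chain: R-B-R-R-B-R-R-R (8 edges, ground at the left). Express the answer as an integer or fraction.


Edges (from ground): R-B-R-R-B-R-R-R
By Berlekamp's sign-expansion rule, a Blue-Red Hackenbush stalk has the value of the surreal number whose sign sequence is the edge sequence with B -> + and R -> -.
Sign sequence: -+--+---
Trace the sign expansion in the surreal number tree, starting from 0:
Edge 1: R (sign -) -> bounds (-inf, 0), value = -1
Edge 2: B (sign +) -> bounds (-1, 0), value = -1/2
Edge 3: R (sign -) -> bounds (-1, -1/2), value = -3/4
Edge 4: R (sign -) -> bounds (-1, -3/4), value = -7/8
Edge 5: B (sign +) -> bounds (-7/8, -3/4), value = -13/16
Edge 6: R (sign -) -> bounds (-7/8, -13/16), value = -27/32
Edge 7: R (sign -) -> bounds (-7/8, -27/32), value = -55/64
Edge 8: R (sign -) -> bounds (-7/8, -55/64), value = -111/128
Game value = -111/128

-111/128


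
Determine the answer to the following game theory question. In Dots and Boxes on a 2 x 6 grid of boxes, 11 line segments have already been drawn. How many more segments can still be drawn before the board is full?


Grid: 2 x 6 boxes, i.e. 3 rows and 7 columns of dots.
Horizontal edges: (rows + 1) * cols = 3 * 6 = 18
Vertical edges: rows * (cols + 1) = 2 * 7 = 14
Total edges: 18 + 14 = 32
Edges drawn: 11
Remaining: 32 - 11 = 21

21


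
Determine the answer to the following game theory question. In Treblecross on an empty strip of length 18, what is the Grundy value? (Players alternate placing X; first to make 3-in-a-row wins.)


Treblecross: place X on empty cells; 3-in-a-row wins.
Playing within two cells of an existing X lets the opponent win at once, so sensible play treats the cells i-2..i+2 around each X as dead. The player left with no safe cell loses, so this is a normal-play take-away game on strips of safe cells.
Placing X at cell i (0-indexed) of a strip of k safe cells leaves independent strips of sizes max(0, i-2) and max(0, k-i-3). Hence G(k) = mex{ G(max(0,i-2)) XOR G(max(0,k-i-3)) : 0 <= i < k }, with G(0) = 0.
G(1): splits (0,0):0^0=0 -> mex({0}) = 1
G(2): splits (0,0):0^0=0 -> mex({0}) = 1
G(3): splits (0,0):0^0=0 -> mex({0}) = 1
G(4): splits (0,1):0^1=1 (0,0):0^0=0 -> mex({0, 1}) = 2
G(5): splits (0,2):0^1=1 (0,1):0^1=1 (0,0):0^0=0 -> mex({0, 1}) = 2
G(6) = mex({1}) = 0
G(7) = mex({0, 1, 2}) = 3
G(8) = mex({0, 1, 2}) = 3
G(9) = mex({0, 2}) = 1
G(10) = mex({0, 2, 3}) = 1
G(11) = mex({0, 3}) = 1
G(12) = mex({1, 3}) = 0
G(13) = mex({0, 1, 2, 3}) = 4
G(14) = mex({0, 1, 2}) = 3
G(15) = mex({0, 1, 2}) = 3
G(16) = mex({0, 1, 2, 4}) = 3
G(17) = mex({0, 1, 3, 4}) = 2
G(18) = mex({0, 1, 3, 4}) = 2
Therefore G(18) = 2.

2


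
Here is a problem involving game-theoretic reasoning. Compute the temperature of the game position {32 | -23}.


The game is {32 | -23}, a switch {a | b} with numbers a > b.
Cooling {a | b} by t gives {a - t | b + t}, which stops being hot when a - t = b + t, i.e. at t = (a - b)/2. So the temperature of a switch is (a - b)/2.
Temperature = (Left option - Right option) / 2
= (32 - (-23)) / 2
= 55 / 2
= 55/2

55/2


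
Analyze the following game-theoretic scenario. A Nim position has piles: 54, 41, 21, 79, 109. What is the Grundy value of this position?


We need the XOR (exclusive or) of all pile sizes.
After XOR-ing pile 1 (size 54): 0 XOR 54 = 54
After XOR-ing pile 2 (size 41): 54 XOR 41 = 31
After XOR-ing pile 3 (size 21): 31 XOR 21 = 10
After XOR-ing pile 4 (size 79): 10 XOR 79 = 69
After XOR-ing pile 5 (size 109): 69 XOR 109 = 40
The Nim-value of this position is 40.

40
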